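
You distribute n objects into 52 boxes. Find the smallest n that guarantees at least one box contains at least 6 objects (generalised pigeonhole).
n = (6 − 1)·52 + 1 = 261

By the generalised pigeonhole principle, to guarantee some box contains ≥ r objects we need more than (r − 1) · k objects total. Threshold: n = (r − 1) · k + 1. With r = 6 and k = 52: n = 5 · 52 + 1 = 260 + 1 = 261. For n = 260 = 5 · 52, we can put exactly 5 objects in every box, avoiding 6 in any single one — so 261 is tight.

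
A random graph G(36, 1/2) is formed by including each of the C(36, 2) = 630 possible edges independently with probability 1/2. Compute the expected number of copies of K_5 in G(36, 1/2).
E[# K_5] = C(36, 5) · (1/2)^C(5, 2) = 376992 / 2^10 = 11781/32 = 368.15625

For each 5-subset S of vertices (there are C(36, 5) = 376992 such S), let X_S = 1 if S induces a K_5 (all C(5, 2) = 10 edges present). Then P(X_S = 1) = (1/2)^10 = 1/1024. By linearity of expectation, E[# K_5] = C(36, 5) · (1/2)^10 = 376992 / 1024 = 11781/32 = 368.15625.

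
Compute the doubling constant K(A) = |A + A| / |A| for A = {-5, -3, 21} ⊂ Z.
K = |A + A| / |A| = 6/3 = 2

Enumerate A + A = {a + b : a, b ∈ A}. With |A| = 3, there are |A|^2 = 9 ordered sum pairs; collecting distinct values, A + A = {-10, -8, -6, 16, 18, 42}, so |A + A| = 6. Thus K = 6/3 = 2. For comparison, the minimum possible |A + A| over all 3-element sets is 2·3 − 1 = 5 (so min K = 5/3), attained only by arithmetic progressions.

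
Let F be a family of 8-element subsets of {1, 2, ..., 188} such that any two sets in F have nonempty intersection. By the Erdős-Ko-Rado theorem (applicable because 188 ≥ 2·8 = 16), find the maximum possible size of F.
max |F| = C(187, 7) = 1416167483302

The Erdős-Ko-Rado theorem states: for n ≥ 2k, an intersecting family of k-subsets of an n-element set has size at most C(n − 1, k − 1), with equality for 'star' families {A ⊆ [n] : |A| = k, i ∈ A} (fix an element i). For n = 188, k = 8: C(187, 7) = 1416167483302.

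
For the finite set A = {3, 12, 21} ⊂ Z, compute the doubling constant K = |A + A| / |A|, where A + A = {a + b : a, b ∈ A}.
K = |A + A| / |A| = 5/3

Enumerate A + A = {a + b : a, b ∈ A}. With |A| = 3, there are |A|^2 = 9 ordered sum pairs; collecting distinct values, A + A = {6, 15, 24, 33, 42}, so |A + A| = 5. Thus K = 5/3. Here |A + A| = 2|A| − 1 = 5, the minimum possible — so K = 5/3 is minimal, which holds iff A is an arithmetic progression.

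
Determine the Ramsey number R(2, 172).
R(2, 172) = 172

R(2, k) = k for all k ≥ 2: in a 2-colouring of K_k, either some edge is red (a red K_2) or all edges are blue (a blue K_k). And K_{171} coloured all-blue has no blue K_172, so R(2, 172) > 171. Hence R(2, 172) = 172.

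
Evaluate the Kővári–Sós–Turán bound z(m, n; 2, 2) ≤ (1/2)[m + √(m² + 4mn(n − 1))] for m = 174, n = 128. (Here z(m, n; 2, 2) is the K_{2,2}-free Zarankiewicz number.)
z(174, 128; 2, 2) ≤ (1/2)[174 + √(174² + 4·174·128·127)] = (1/2)[174 + √11344452] = 1771.0763

Kővári–Sós–Turán: let r_1, ..., r_174 be the row sums and z = Σ r_i the total number of 1s. Each pair of columns can share at most one row with both entries 1 (else a 2×2 all-ones block appears), so Σ_i C(r_i, 2) ≤ C(128, 2) = 8128. By convexity Σ_i C(r_i, 2) ≥ 174·C(z/174, 2) = z(z − 174)/(2·174), giving z² − 174z − 174·128·127 ≤ 0 and hence z ≤ (1/2)[174 + √(30276 + 4·2828544)] = (1/2)[174 + √11344452] ≈ (1/2)(174 + 3368.1526) = 1771.0763.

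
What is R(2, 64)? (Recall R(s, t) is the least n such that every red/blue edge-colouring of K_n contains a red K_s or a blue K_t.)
R(2, 64) = 64

R(2, k) = k for all k ≥ 2: in a 2-colouring of K_k, either some edge is red (a red K_2) or all edges are blue (a blue K_k). And K_{63} coloured all-blue has no blue K_64, so R(2, 64) > 63. Hence R(2, 64) = 64.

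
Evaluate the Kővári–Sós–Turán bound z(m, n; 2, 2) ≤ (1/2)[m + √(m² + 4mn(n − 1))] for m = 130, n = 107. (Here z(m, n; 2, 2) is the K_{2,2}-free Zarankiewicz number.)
z(130, 107; 2, 2) ≤ (1/2)[130 + √(130² + 4·130·107·106)] = (1/2)[130 + √5914740] = 1281.0119

Kővári–Sós–Turán: let r_1, ..., r_130 be the row sums and z = Σ r_i the total number of 1s. Each pair of columns can share at most one row with both entries 1 (else a 2×2 all-ones block appears), so Σ_i C(r_i, 2) ≤ C(107, 2) = 5671. By convexity Σ_i C(r_i, 2) ≥ 130·C(z/130, 2) = z(z − 130)/(2·130), giving z² − 130z − 130·107·106 ≤ 0 and hence z ≤ (1/2)[130 + √(16900 + 4·1474460)] = (1/2)[130 + √5914740] ≈ (1/2)(130 + 2432.0238) = 1281.0119.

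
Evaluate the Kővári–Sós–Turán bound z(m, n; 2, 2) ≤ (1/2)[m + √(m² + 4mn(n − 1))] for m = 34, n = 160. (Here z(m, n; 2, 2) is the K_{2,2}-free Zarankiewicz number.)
z(34, 160; 2, 2) ≤ (1/2)[34 + √(34² + 4·34·160·159)] = (1/2)[34 + √3460996] = 947.1876

Kővári–Sós–Turán: let r_1, ..., r_34 be the row sums and z = Σ r_i the total number of 1s. Each pair of columns can share at most one row with both entries 1 (else a 2×2 all-ones block appears), so Σ_i C(r_i, 2) ≤ C(160, 2) = 12720. By convexity Σ_i C(r_i, 2) ≥ 34·C(z/34, 2) = z(z − 34)/(2·34), giving z² − 34z − 34·160·159 ≤ 0 and hence z ≤ (1/2)[34 + √(1156 + 4·864960)] = (1/2)[34 + √3460996] ≈ (1/2)(34 + 1860.3752) = 947.1876.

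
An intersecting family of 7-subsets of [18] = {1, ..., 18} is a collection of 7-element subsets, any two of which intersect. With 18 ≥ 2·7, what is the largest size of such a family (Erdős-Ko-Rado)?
max |F| = C(17, 6) = 12376

Erdős-Ko-Rado (1961): when n ≥ 2k, max |F| = C(n−1, k−1). The bound is attained by the star {A : i ∈ A} for any fixed i ∈ [n]. Here C(18−1, 7−1) = C(17, 6) = 12376.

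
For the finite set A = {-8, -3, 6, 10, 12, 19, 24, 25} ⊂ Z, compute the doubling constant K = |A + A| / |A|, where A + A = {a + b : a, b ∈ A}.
K = |A + A| / |A| = 32/8 = 4

Enumerate A + A = {a + b : a, b ∈ A}. With |A| = 8, there are |A|^2 = 64 ordered sum pairs; collecting distinct values, A + A = {-16, -11, -6, -2, 2, 3, 4, 7, 9, 11, 12, 16, 17, 18, 20, 21, 22, 24, 25, 29, 30, 31, 34, 35, 36, 37, 38, 43, 44, 48, 49, 50}, so |A + A| = 32. Thus K = 32/8 = 4. For comparison, the minimum possible |A + A| over all 8-element sets is 2·8 − 1 = 15 (so min K = 15/8), attained only by arithmetic progressions.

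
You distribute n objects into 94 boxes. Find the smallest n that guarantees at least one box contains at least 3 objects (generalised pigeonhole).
n = (3 − 1)·94 + 1 = 189

By the generalised pigeonhole principle, to guarantee some box contains ≥ r objects we need more than (r − 1) · k objects total. Threshold: n = (r − 1) · k + 1. With r = 3 and k = 94: n = 2 · 94 + 1 = 188 + 1 = 189. For n = 188 = 2 · 94, we can put exactly 2 objects in every box, avoiding 3 in any single one — so 189 is tight.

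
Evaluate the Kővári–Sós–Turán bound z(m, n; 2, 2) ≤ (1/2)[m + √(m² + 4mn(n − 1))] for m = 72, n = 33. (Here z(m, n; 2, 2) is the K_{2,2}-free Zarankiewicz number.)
z(72, 33; 2, 2) ≤ (1/2)[72 + √(72² + 4·72·33·32)] = (1/2)[72 + √309312] = 314.0791

Kővári–Sós–Turán: let r_1, ..., r_72 be the row sums and z = Σ r_i the total number of 1s. Each pair of columns can share at most one row with both entries 1 (else a 2×2 all-ones block appears), so Σ_i C(r_i, 2) ≤ C(33, 2) = 528. By convexity Σ_i C(r_i, 2) ≥ 72·C(z/72, 2) = z(z − 72)/(2·72), giving z² − 72z − 72·33·32 ≤ 0 and hence z ≤ (1/2)[72 + √(5184 + 4·76032)] = (1/2)[72 + √309312] ≈ (1/2)(72 + 556.1583) = 314.0791.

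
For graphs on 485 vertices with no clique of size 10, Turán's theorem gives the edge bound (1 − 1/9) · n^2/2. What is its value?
Turán density bound = (8/9) · 485^2/2 = 940900/9 ≈ 104544.4444

Turán's theorem: ex(n, K_{r+1}) is achieved by the complete r-partite Turán graph T(n, r) with parts as balanced as possible, and is at most (1 − 1/r) · n^2/2. For r = 9, n = 485: the density bound is (8/9) · 235225/2 = 940900/9 ≈ 104544.4444. The integer-valued extremum is e(T(485, 9)) = 104544, which is strictly less than the density bound 940900/9 since 9 ∤ 485 (the parts of T(485, 9) cannot all be equal).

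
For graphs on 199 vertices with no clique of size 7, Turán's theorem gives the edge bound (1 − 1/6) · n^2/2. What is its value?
Turán density bound = (5/6) · 199^2/2 = 198005/12 ≈ 16500.4167

Turán's theorem: ex(n, K_{r+1}) is achieved by the complete r-partite Turán graph T(n, r) with parts as balanced as possible, and is at most (1 − 1/r) · n^2/2. For r = 6, n = 199: the density bound is (5/6) · 39601/2 = 198005/12 ≈ 16500.4167. The integer-valued extremum is e(T(199, 6)) = 16500, which is strictly less than the density bound 198005/12 since 6 ∤ 199 (the parts of T(199, 6) cannot all be equal).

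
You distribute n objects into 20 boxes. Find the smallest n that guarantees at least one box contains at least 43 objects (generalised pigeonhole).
n = (43 − 1)·20 + 1 = 841

By the generalised pigeonhole principle, to guarantee some box contains ≥ r objects we need more than (r − 1) · k objects total. Threshold: n = (r − 1) · k + 1. With r = 43 and k = 20: n = 42 · 20 + 1 = 840 + 1 = 841. For n = 840 = 42 · 20, we can put exactly 42 objects in every box, avoiding 43 in any single one — so 841 is tight.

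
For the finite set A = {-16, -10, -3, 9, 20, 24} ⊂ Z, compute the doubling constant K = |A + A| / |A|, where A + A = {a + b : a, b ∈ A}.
K = |A + A| / |A| = 21/6 = 7/2

Enumerate A + A = {a + b : a, b ∈ A}. With |A| = 6, there are |A|^2 = 36 ordered sum pairs; collecting distinct values, A + A = {-32, -26, -20, -19, -13, -7, -6, -1, 4, 6, 8, 10, 14, 17, 18, 21, 29, 33, 40, 44, 48}, so |A + A| = 21. Thus K = 21/6 = 7/2. For comparison, the minimum possible |A + A| over all 6-element sets is 2·6 − 1 = 11 (so min K = 11/6), attained only by arithmetic progressions.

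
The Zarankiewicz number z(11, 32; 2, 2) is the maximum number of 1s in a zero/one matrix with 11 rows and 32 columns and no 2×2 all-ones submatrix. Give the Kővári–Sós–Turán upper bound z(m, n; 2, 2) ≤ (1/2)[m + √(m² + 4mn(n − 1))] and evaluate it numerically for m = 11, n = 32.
z(11, 32; 2, 2) ≤ (1/2)[11 + √(11² + 4·11·32·31)] = (1/2)[11 + √43769] = 110.1052

Kővári–Sós–Turán: let r_1, ..., r_11 be the row sums and z = Σ r_i the total number of 1s. Each pair of columns can share at most one row with both entries 1 (else a 2×2 all-ones block appears), so Σ_i C(r_i, 2) ≤ C(32, 2) = 496. By convexity Σ_i C(r_i, 2) ≥ 11·C(z/11, 2) = z(z − 11)/(2·11), giving z² − 11z − 11·32·31 ≤ 0 and hence z ≤ (1/2)[11 + √(121 + 4·10912)] = (1/2)[11 + √43769] ≈ (1/2)(11 + 209.2104) = 110.1052.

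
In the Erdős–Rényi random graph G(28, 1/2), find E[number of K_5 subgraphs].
E[# K_5] = C(28, 5) · (1/2)^C(5, 2) = 98280 / 2^10 = 12285/128 = 95.9765625

For each 5-subset S of vertices (there are C(28, 5) = 98280 such S), let X_S = 1 if S induces a K_5 (all C(5, 2) = 10 edges present). Then P(X_S = 1) = (1/2)^10 = 1/1024. By linearity of expectation, E[# K_5] = C(28, 5) · (1/2)^10 = 98280 / 1024 = 12285/128 = 95.9765625.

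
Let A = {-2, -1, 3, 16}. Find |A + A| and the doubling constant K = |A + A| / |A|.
K = |A + A| / |A| = 10/4 = 5/2

Enumerate A + A = {a + b : a, b ∈ A}. With |A| = 4, there are |A|^2 = 16 ordered sum pairs; collecting distinct values, A + A = {-4, -3, -2, 1, 2, 6, 14, 15, 19, 32}, so |A + A| = 10. Thus K = 10/4 = 5/2. For comparison, the minimum possible |A + A| over all 4-element sets is 2·4 − 1 = 7 (so min K = 7/4), attained only by arithmetic progressions.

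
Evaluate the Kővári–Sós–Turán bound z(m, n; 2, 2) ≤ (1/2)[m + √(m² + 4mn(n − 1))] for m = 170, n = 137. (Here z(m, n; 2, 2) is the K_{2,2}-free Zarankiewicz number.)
z(170, 137; 2, 2) ≤ (1/2)[170 + √(170² + 4·170·137·136)] = (1/2)[170 + √12698660] = 1866.759

Kővári–Sós–Turán: let r_1, ..., r_170 be the row sums and z = Σ r_i the total number of 1s. Each pair of columns can share at most one row with both entries 1 (else a 2×2 all-ones block appears), so Σ_i C(r_i, 2) ≤ C(137, 2) = 9316. By convexity Σ_i C(r_i, 2) ≥ 170·C(z/170, 2) = z(z − 170)/(2·170), giving z² − 170z − 170·137·136 ≤ 0 and hence z ≤ (1/2)[170 + √(28900 + 4·3167440)] = (1/2)[170 + √12698660] ≈ (1/2)(170 + 3563.5179) = 1866.759.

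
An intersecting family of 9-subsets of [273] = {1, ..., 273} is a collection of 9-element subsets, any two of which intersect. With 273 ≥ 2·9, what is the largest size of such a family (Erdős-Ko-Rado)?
max |F| = C(272, 8) = 669741609663270

The Erdős-Ko-Rado theorem states: for n ≥ 2k, an intersecting family of k-subsets of an n-element set has size at most C(n − 1, k − 1), with equality for 'star' families {A ⊆ [n] : |A| = k, i ∈ A} (fix an element i). For n = 273, k = 9: C(272, 8) = 669741609663270.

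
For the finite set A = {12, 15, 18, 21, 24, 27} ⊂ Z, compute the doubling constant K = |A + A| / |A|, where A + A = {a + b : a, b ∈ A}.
K = |A + A| / |A| = 11/6

Enumerate A + A = {a + b : a, b ∈ A}. With |A| = 6, there are |A|^2 = 36 ordered sum pairs; collecting distinct values, A + A = {24, 27, 30, 33, 36, 39, 42, 45, 48, 51, 54}, so |A + A| = 11. Thus K = 11/6. Here |A + A| = 2|A| − 1 = 11, the minimum possible — so K = 11/6 is minimal, which holds iff A is an arithmetic progression.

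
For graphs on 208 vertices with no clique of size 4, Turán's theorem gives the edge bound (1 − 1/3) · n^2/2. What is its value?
Turán density bound = (2/3) · 208^2/2 = 43264/3 ≈ 14421.3333

Turán's theorem: ex(n, K_{r+1}) is achieved by the complete r-partite Turán graph T(n, r) with parts as balanced as possible, and is at most (1 − 1/r) · n^2/2. For r = 3, n = 208: the density bound is (2/3) · 43264/2 = 43264/3 ≈ 14421.3333. The integer-valued extremum is e(T(208, 3)) = 14421, which is strictly less than the density bound 43264/3 since 3 ∤ 208 (the parts of T(208, 3) cannot all be equal).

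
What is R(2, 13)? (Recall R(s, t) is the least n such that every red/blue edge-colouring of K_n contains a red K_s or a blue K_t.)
R(2, 13) = 13

R(2, k) = k for all k ≥ 2: in a 2-colouring of K_k, either some edge is red (a red K_2) or all edges are blue (a blue K_k). And K_{12} coloured all-blue has no blue K_13, so R(2, 13) > 12. Hence R(2, 13) = 13.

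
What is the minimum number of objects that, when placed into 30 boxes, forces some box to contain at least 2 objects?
n = (2 − 1)·30 + 1 = 31

By the generalised pigeonhole principle, to guarantee some box contains ≥ r objects we need more than (r − 1) · k objects total. Threshold: n = (r − 1) · k + 1. With r = 2 and k = 30: n = 1 · 30 + 1 = 30 + 1 = 31. For n = 30 = 1 · 30, we can put exactly 1 objects in every box, avoiding 2 in any single one — so 31 is tight.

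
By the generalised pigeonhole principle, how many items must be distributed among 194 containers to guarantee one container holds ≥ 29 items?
n = (29 − 1)·194 + 1 = 5433

By the generalised pigeonhole principle, to guarantee some box contains ≥ r objects we need more than (r − 1) · k objects total. Threshold: n = (r − 1) · k + 1. With r = 29 and k = 194: n = 28 · 194 + 1 = 5432 + 1 = 5433. For n = 5432 = 28 · 194, we can put exactly 28 objects in every box, avoiding 29 in any single one — so 5433 is tight.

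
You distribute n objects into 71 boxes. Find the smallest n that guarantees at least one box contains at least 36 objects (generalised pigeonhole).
n = (36 − 1)·71 + 1 = 2486

By the generalised pigeonhole principle, to guarantee some box contains ≥ r objects we need more than (r − 1) · k objects total. Threshold: n = (r − 1) · k + 1. With r = 36 and k = 71: n = 35 · 71 + 1 = 2485 + 1 = 2486. For n = 2485 = 35 · 71, we can put exactly 35 objects in every box, avoiding 36 in any single one — so 2486 is tight.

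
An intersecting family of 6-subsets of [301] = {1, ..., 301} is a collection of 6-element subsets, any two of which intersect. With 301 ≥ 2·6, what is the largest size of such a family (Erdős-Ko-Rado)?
max |F| = C(300, 5) = 19582837560

Erdős-Ko-Rado (1961): when n ≥ 2k, max |F| = C(n−1, k−1). The bound is attained by the star {A : i ∈ A} for any fixed i ∈ [n]. Here C(301−1, 6−1) = C(300, 5) = 19582837560.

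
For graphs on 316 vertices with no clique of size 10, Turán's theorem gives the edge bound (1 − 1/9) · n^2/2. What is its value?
Turán density bound = (8/9) · 316^2/2 = 399424/9 ≈ 44380.4444

Turán's theorem: ex(n, K_{r+1}) is achieved by the complete r-partite Turán graph T(n, r) with parts as balanced as possible, and is at most (1 − 1/r) · n^2/2. For r = 9, n = 316: the density bound is (8/9) · 99856/2 = 399424/9 ≈ 44380.4444. The integer-valued extremum is e(T(316, 9)) = 44380, which is strictly less than the density bound 399424/9 since 9 ∤ 316 (the parts of T(316, 9) cannot all be equal).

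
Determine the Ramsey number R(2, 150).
R(2, 150) = 150

R(2, k) = k for all k ≥ 2: in a 2-colouring of K_k, either some edge is red (a red K_2) or all edges are blue (a blue K_k). And K_{149} coloured all-blue has no blue K_150, so R(2, 150) > 149. Hence R(2, 150) = 150.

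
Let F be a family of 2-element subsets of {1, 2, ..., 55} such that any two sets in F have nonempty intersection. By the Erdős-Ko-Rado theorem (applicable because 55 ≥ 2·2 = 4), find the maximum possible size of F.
max |F| = C(54, 1) = 54

The Erdős-Ko-Rado theorem states: for n ≥ 2k, an intersecting family of k-subsets of an n-element set has size at most C(n − 1, k − 1), with equality for 'star' families {A ⊆ [n] : |A| = k, i ∈ A} (fix an element i). For n = 55, k = 2: C(54, 1) = 54.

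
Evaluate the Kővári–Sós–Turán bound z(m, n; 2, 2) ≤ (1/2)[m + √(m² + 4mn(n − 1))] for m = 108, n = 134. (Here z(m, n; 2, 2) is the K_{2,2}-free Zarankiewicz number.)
z(108, 134; 2, 2) ≤ (1/2)[108 + √(108² + 4·108·134·133)] = (1/2)[108 + √7710768] = 1442.4135

Kővári–Sós–Turán: let r_1, ..., r_108 be the row sums and z = Σ r_i the total number of 1s. Each pair of columns can share at most one row with both entries 1 (else a 2×2 all-ones block appears), so Σ_i C(r_i, 2) ≤ C(134, 2) = 8911. By convexity Σ_i C(r_i, 2) ≥ 108·C(z/108, 2) = z(z − 108)/(2·108), giving z² − 108z − 108·134·133 ≤ 0 and hence z ≤ (1/2)[108 + √(11664 + 4·1924776)] = (1/2)[108 + √7710768] ≈ (1/2)(108 + 2776.827) = 1442.4135.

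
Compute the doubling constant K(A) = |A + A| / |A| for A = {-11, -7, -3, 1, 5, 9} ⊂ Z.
K = |A + A| / |A| = 11/6

Enumerate A + A = {a + b : a, b ∈ A}. With |A| = 6, there are |A|^2 = 36 ordered sum pairs; collecting distinct values, A + A = {-22, -18, -14, -10, -6, -2, 2, 6, 10, 14, 18}, so |A + A| = 11. Thus K = 11/6. Here |A + A| = 2|A| − 1 = 11, the minimum possible — so K = 11/6 is minimal, which holds iff A is an arithmetic progression.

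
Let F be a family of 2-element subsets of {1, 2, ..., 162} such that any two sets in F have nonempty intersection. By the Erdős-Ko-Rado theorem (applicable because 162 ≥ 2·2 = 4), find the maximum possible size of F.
max |F| = C(161, 1) = 161

Erdős-Ko-Rado (1961): when n ≥ 2k, max |F| = C(n−1, k−1). The bound is attained by the star {A : i ∈ A} for any fixed i ∈ [n]. Here C(162−1, 2−1) = C(161, 1) = 161.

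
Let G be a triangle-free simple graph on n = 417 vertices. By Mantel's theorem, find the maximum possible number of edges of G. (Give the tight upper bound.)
ex(417, K_3) = ⌊417^2/4⌋ = 43472

Mantel (1907): a triangle-free graph on n vertices has at most ⌊n^2/4⌋ edges, with equality for the complete bipartite graph K_{⌊n/2⌋, ⌈n/2⌉}. For n = 417: ⌊417^2/4⌋ = ⌊173889/4⌋ = 43472. The extremal graph is K_{208, 209}, which has 208·209 = 43472 edges.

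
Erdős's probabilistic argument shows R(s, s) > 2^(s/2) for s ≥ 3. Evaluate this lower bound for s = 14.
2^(14/2) = 128; so R(14, 14) > 128

Colour each edge of K_n uniformly at random with red/blue. The expected number of monochromatic K_14 is C(n, 14) · 2 · 2^(−C(14,2)). If C(n, 14) · 2^(1 − C(14,2)) < 1, then with positive probability no monochromatic K_14 exists, so R(14, 14) > n. The standard estimate C(n, 14) ≤ n^14/14! shows this inequality holds whenever n ≤ 2^(14/2) (since 14! · 2^(C(14,2) − 1) > 2^(14^2/2) ≥ n^14). Hence R(14, 14) > 2^(14/2) = 128.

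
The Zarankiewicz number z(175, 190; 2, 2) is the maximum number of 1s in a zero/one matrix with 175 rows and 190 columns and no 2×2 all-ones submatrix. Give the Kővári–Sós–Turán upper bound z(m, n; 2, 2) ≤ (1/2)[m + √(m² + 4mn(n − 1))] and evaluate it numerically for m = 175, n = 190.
z(175, 190; 2, 2) ≤ (1/2)[175 + √(175² + 4·175·190·189)] = (1/2)[175 + √25167625] = 2595.8672

Kővári–Sós–Turán: let r_1, ..., r_175 be the row sums and z = Σ r_i the total number of 1s. Each pair of columns can share at most one row with both entries 1 (else a 2×2 all-ones block appears), so Σ_i C(r_i, 2) ≤ C(190, 2) = 17955. By convexity Σ_i C(r_i, 2) ≥ 175·C(z/175, 2) = z(z − 175)/(2·175), giving z² − 175z − 175·190·189 ≤ 0 and hence z ≤ (1/2)[175 + √(30625 + 4·6284250)] = (1/2)[175 + √25167625] ≈ (1/2)(175 + 5016.7345) = 2595.8672.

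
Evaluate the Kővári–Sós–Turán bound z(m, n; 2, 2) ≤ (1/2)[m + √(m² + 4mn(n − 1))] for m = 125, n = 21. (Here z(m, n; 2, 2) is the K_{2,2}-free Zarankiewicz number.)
z(125, 21; 2, 2) ≤ (1/2)[125 + √(125² + 4·125·21·20)] = (1/2)[125 + √225625] = 300

Kővári–Sós–Turán: let r_1, ..., r_125 be the row sums and z = Σ r_i the total number of 1s. Each pair of columns can share at most one row with both entries 1 (else a 2×2 all-ones block appears), so Σ_i C(r_i, 2) ≤ C(21, 2) = 210. By convexity Σ_i C(r_i, 2) ≥ 125·C(z/125, 2) = z(z − 125)/(2·125), giving z² − 125z − 125·21·20 ≤ 0 and hence z ≤ (1/2)[125 + √(15625 + 4·52500)] = (1/2)[125 + √225625] ≈ (1/2)(125 + 475) = 300.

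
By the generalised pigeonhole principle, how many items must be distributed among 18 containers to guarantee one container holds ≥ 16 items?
n = (16 − 1)·18 + 1 = 271

By the generalised pigeonhole principle, to guarantee some box contains ≥ r objects we need more than (r − 1) · k objects total. Threshold: n = (r − 1) · k + 1. With r = 16 and k = 18: n = 15 · 18 + 1 = 270 + 1 = 271. For n = 270 = 15 · 18, we can put exactly 15 objects in every box, avoiding 16 in any single one — so 271 is tight.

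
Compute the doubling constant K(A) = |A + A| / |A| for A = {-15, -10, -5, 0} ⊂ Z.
K = |A + A| / |A| = 7/4

Enumerate A + A = {a + b : a, b ∈ A}. With |A| = 4, there are |A|^2 = 16 ordered sum pairs; collecting distinct values, A + A = {-30, -25, -20, -15, -10, -5, 0}, so |A + A| = 7. Thus K = 7/4. Here |A + A| = 2|A| − 1 = 7, the minimum possible — so K = 7/4 is minimal, which holds iff A is an arithmetic progression.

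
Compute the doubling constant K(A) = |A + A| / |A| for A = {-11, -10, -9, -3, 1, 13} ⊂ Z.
K = |A + A| / |A| = 19/6

Enumerate A + A = {a + b : a, b ∈ A}. With |A| = 6, there are |A|^2 = 36 ordered sum pairs; collecting distinct values, A + A = {-22, -21, -20, -19, -18, -14, -13, -12, -10, -9, -8, -6, -2, 2, 3, 4, 10, 14, 26}, so |A + A| = 19. Thus K = 19/6. For comparison, the minimum possible |A + A| over all 6-element sets is 2·6 − 1 = 11 (so min K = 11/6), attained only by arithmetic progressions.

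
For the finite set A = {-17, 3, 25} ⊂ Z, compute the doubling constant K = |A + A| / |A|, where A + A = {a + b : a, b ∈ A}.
K = |A + A| / |A| = 6/3 = 2

Enumerate A + A = {a + b : a, b ∈ A}. With |A| = 3, there are |A|^2 = 9 ordered sum pairs; collecting distinct values, A + A = {-34, -14, 6, 8, 28, 50}, so |A + A| = 6. Thus K = 6/3 = 2. For comparison, the minimum possible |A + A| over all 3-element sets is 2·3 − 1 = 5 (so min K = 5/3), attained only by arithmetic progressions.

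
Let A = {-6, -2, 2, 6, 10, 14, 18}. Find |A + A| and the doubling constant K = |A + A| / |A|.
K = |A + A| / |A| = 13/7

Enumerate A + A = {a + b : a, b ∈ A}. With |A| = 7, there are |A|^2 = 49 ordered sum pairs; collecting distinct values, A + A = {-12, -8, -4, 0, 4, 8, 12, 16, 20, 24, 28, 32, 36}, so |A + A| = 13. Thus K = 13/7. Here |A + A| = 2|A| − 1 = 13, the minimum possible — so K = 13/7 is minimal, which holds iff A is an arithmetic progression.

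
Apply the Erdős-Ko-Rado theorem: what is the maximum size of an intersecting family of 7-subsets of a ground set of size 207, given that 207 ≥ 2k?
max |F| = C(206, 6) = 98619368491

Erdős-Ko-Rado (1961): when n ≥ 2k, max |F| = C(n−1, k−1). The bound is attained by the star {A : i ∈ A} for any fixed i ∈ [n]. Here C(207−1, 7−1) = C(206, 6) = 98619368491.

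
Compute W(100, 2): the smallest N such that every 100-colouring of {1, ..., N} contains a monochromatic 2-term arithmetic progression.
W(100, 2) = 100 + 1 = 101

A 2-term AP is any pair of integers, so a monochromatic 2-AP exists iff some colour is used at least twice. With 100 colours, the colouring i ↦ i on {1, ..., 100} uses each colour once, avoiding any monochromatic pair, so W(100, 2) > 100. For {1, ..., 101}, pigeonhole forces two integers of the same colour, which form a monochromatic 2-AP. Hence W(100, 2) = 101.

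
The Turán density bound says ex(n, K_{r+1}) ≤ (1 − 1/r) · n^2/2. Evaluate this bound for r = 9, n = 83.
Turán density bound = (8/9) · 83^2/2 = 27556/9 ≈ 3061.7778

Turán's theorem: ex(n, K_{r+1}) is achieved by the complete r-partite Turán graph T(n, r) with parts as balanced as possible, and is at most (1 − 1/r) · n^2/2. For r = 9, n = 83: the density bound is (8/9) · 6889/2 = 27556/9 ≈ 3061.7778. The integer-valued extremum is e(T(83, 9)) = 3061, which is strictly less than the density bound 27556/9 since 9 ∤ 83 (the parts of T(83, 9) cannot all be equal).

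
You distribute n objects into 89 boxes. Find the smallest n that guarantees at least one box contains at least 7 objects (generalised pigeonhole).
n = (7 − 1)·89 + 1 = 535

By the generalised pigeonhole principle, to guarantee some box contains ≥ r objects we need more than (r − 1) · k objects total. Threshold: n = (r − 1) · k + 1. With r = 7 and k = 89: n = 6 · 89 + 1 = 534 + 1 = 535. For n = 534 = 6 · 89, we can put exactly 6 objects in every box, avoiding 7 in any single one — so 535 is tight.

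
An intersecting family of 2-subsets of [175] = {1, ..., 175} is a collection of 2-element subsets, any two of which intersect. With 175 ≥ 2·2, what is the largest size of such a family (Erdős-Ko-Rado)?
max |F| = C(174, 1) = 174

The Erdős-Ko-Rado theorem states: for n ≥ 2k, an intersecting family of k-subsets of an n-element set has size at most C(n − 1, k − 1), with equality for 'star' families {A ⊆ [n] : |A| = k, i ∈ A} (fix an element i). For n = 175, k = 2: C(174, 1) = 174.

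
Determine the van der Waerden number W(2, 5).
W(2, 5) = 178

This is a classical value, W(2, 5) = 178, established by combining an explicit 2-colouring of {1, ..., 177} with no monochromatic 5-AP (giving the lower bound W(2, 5) > 177) and a finite case analysis / exhaustive computer search showing every 2-colouring of {1, ..., 178} has such an AP.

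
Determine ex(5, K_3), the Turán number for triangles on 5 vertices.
ex(5, K_3) = ⌊5^2/4⌋ = 6

Mantel (1907): a triangle-free graph on n vertices has at most ⌊n^2/4⌋ edges, with equality for the complete bipartite graph K_{⌊n/2⌋, ⌈n/2⌉}. For n = 5: ⌊5^2/4⌋ = ⌊25/4⌋ = 6. The extremal graph is K_{2, 3}, which has 2·3 = 6 edges.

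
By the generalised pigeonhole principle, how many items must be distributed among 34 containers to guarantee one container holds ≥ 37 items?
n = (37 − 1)·34 + 1 = 1225

By the generalised pigeonhole principle, to guarantee some box contains ≥ r objects we need more than (r − 1) · k objects total. Threshold: n = (r − 1) · k + 1. With r = 37 and k = 34: n = 36 · 34 + 1 = 1224 + 1 = 1225. For n = 1224 = 36 · 34, we can put exactly 36 objects in every box, avoiding 37 in any single one — so 1225 is tight.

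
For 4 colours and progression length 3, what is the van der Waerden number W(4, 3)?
W(4, 3) = 76

W(4, 3) = 76. The lower bound W(4, 3) > 75 comes from an explicit good 4-colouring of [1, 75]; the upper bound W(4, 3) ≤ 76 was verified by exhaustive search over 4-colourings of [1, 76].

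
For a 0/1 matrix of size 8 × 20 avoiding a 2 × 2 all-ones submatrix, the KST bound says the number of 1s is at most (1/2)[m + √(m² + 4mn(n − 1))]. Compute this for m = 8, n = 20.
z(8, 20; 2, 2) ≤ (1/2)[8 + √(8² + 4·8·20·19)] = (1/2)[8 + √12224] = 59.2811

Kővári–Sós–Turán: let r_1, ..., r_8 be the row sums and z = Σ r_i the total number of 1s. Each pair of columns can share at most one row with both entries 1 (else a 2×2 all-ones block appears), so Σ_i C(r_i, 2) ≤ C(20, 2) = 190. By convexity Σ_i C(r_i, 2) ≥ 8·C(z/8, 2) = z(z − 8)/(2·8), giving z² − 8z − 8·20·19 ≤ 0 and hence z ≤ (1/2)[8 + √(64 + 4·3040)] = (1/2)[8 + √12224] ≈ (1/2)(8 + 110.5622) = 59.2811.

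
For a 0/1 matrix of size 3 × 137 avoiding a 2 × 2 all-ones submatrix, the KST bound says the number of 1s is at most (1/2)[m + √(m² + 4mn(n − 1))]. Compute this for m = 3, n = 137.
z(3, 137; 2, 2) ≤ (1/2)[3 + √(3² + 4·3·137·136)] = (1/2)[3 + √223593] = 237.9281

Kővári–Sós–Turán: let r_1, ..., r_3 be the row sums and z = Σ r_i the total number of 1s. Each pair of columns can share at most one row with both entries 1 (else a 2×2 all-ones block appears), so Σ_i C(r_i, 2) ≤ C(137, 2) = 9316. By convexity Σ_i C(r_i, 2) ≥ 3·C(z/3, 2) = z(z − 3)/(2·3), giving z² − 3z − 3·137·136 ≤ 0 and hence z ≤ (1/2)[3 + √(9 + 4·55896)] = (1/2)[3 + √223593] ≈ (1/2)(3 + 472.8562) = 237.9281.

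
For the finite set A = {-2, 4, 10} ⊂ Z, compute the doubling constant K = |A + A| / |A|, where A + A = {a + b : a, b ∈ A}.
K = |A + A| / |A| = 5/3

Enumerate A + A = {a + b : a, b ∈ A}. With |A| = 3, there are |A|^2 = 9 ordered sum pairs; collecting distinct values, A + A = {-4, 2, 8, 14, 20}, so |A + A| = 5. Thus K = 5/3. Here |A + A| = 2|A| − 1 = 5, the minimum possible — so K = 5/3 is minimal, which holds iff A is an arithmetic progression.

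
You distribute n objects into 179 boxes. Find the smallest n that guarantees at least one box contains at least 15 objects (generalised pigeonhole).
n = (15 − 1)·179 + 1 = 2507

By the generalised pigeonhole principle, to guarantee some box contains ≥ r objects we need more than (r − 1) · k objects total. Threshold: n = (r − 1) · k + 1. With r = 15 and k = 179: n = 14 · 179 + 1 = 2506 + 1 = 2507. For n = 2506 = 14 · 179, we can put exactly 14 objects in every box, avoiding 15 in any single one — so 2507 is tight.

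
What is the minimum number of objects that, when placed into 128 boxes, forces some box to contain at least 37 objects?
n = (37 − 1)·128 + 1 = 4609

By the generalised pigeonhole principle, to guarantee some box contains ≥ r objects we need more than (r − 1) · k objects total. Threshold: n = (r − 1) · k + 1. With r = 37 and k = 128: n = 36 · 128 + 1 = 4608 + 1 = 4609. For n = 4608 = 36 · 128, we can put exactly 36 objects in every box, avoiding 37 in any single one — so 4609 is tight.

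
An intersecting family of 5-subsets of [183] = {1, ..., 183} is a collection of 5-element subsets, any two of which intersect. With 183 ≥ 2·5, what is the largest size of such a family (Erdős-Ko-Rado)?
max |F| = C(182, 4) = 44224635

Erdős-Ko-Rado (1961): when n ≥ 2k, max |F| = C(n−1, k−1). The bound is attained by the star {A : i ∈ A} for any fixed i ∈ [n]. Here C(183−1, 5−1) = C(182, 4) = 44224635.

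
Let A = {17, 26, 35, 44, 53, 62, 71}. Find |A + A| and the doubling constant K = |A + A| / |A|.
K = |A + A| / |A| = 13/7

Enumerate A + A = {a + b : a, b ∈ A}. With |A| = 7, there are |A|^2 = 49 ordered sum pairs; collecting distinct values, A + A = {34, 43, 52, 61, 70, 79, 88, 97, 106, 115, 124, 133, 142}, so |A + A| = 13. Thus K = 13/7. Here |A + A| = 2|A| − 1 = 13, the minimum possible — so K = 13/7 is minimal, which holds iff A is an arithmetic progression.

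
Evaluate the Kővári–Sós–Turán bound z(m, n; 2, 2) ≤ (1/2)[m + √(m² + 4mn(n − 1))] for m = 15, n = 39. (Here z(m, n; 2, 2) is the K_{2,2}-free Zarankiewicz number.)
z(15, 39; 2, 2) ≤ (1/2)[15 + √(15² + 4·15·39·38)] = (1/2)[15 + √89145] = 156.7858

Kővári–Sós–Turán: let r_1, ..., r_15 be the row sums and z = Σ r_i the total number of 1s. Each pair of columns can share at most one row with both entries 1 (else a 2×2 all-ones block appears), so Σ_i C(r_i, 2) ≤ C(39, 2) = 741. By convexity Σ_i C(r_i, 2) ≥ 15·C(z/15, 2) = z(z − 15)/(2·15), giving z² − 15z − 15·39·38 ≤ 0 and hence z ≤ (1/2)[15 + √(225 + 4·22230)] = (1/2)[15 + √89145] ≈ (1/2)(15 + 298.5716) = 156.7858.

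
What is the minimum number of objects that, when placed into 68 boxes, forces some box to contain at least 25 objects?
n = (25 − 1)·68 + 1 = 1633

By the generalised pigeonhole principle, to guarantee some box contains ≥ r objects we need more than (r − 1) · k objects total. Threshold: n = (r − 1) · k + 1. With r = 25 and k = 68: n = 24 · 68 + 1 = 1632 + 1 = 1633. For n = 1632 = 24 · 68, we can put exactly 24 objects in every box, avoiding 25 in any single one — so 1633 is tight.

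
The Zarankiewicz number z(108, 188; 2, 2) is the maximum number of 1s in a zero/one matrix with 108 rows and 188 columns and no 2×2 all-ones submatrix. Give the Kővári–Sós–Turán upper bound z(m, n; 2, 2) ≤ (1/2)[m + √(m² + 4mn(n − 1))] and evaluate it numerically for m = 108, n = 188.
z(108, 188; 2, 2) ≤ (1/2)[108 + √(108² + 4·108·188·187)] = (1/2)[108 + √15199056] = 2003.2983

Kővári–Sós–Turán: let r_1, ..., r_108 be the row sums and z = Σ r_i the total number of 1s. Each pair of columns can share at most one row with both entries 1 (else a 2×2 all-ones block appears), so Σ_i C(r_i, 2) ≤ C(188, 2) = 17578. By convexity Σ_i C(r_i, 2) ≥ 108·C(z/108, 2) = z(z − 108)/(2·108), giving z² − 108z − 108·188·187 ≤ 0 and hence z ≤ (1/2)[108 + √(11664 + 4·3796848)] = (1/2)[108 + √15199056] ≈ (1/2)(108 + 3898.5967) = 2003.2983.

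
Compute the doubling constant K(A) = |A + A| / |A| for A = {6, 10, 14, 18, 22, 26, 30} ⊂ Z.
K = |A + A| / |A| = 13/7

Enumerate A + A = {a + b : a, b ∈ A}. With |A| = 7, there are |A|^2 = 49 ordered sum pairs; collecting distinct values, A + A = {12, 16, 20, 24, 28, 32, 36, 40, 44, 48, 52, 56, 60}, so |A + A| = 13. Thus K = 13/7. Here |A + A| = 2|A| − 1 = 13, the minimum possible — so K = 13/7 is minimal, which holds iff A is an arithmetic progression.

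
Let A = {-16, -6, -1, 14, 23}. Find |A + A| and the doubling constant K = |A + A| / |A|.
K = |A + A| / |A| = 14/5

Enumerate A + A = {a + b : a, b ∈ A}. With |A| = 5, there are |A|^2 = 25 ordered sum pairs; collecting distinct values, A + A = {-32, -22, -17, -12, -7, -2, 7, 8, 13, 17, 22, 28, 37, 46}, so |A + A| = 14. Thus K = 14/5. For comparison, the minimum possible |A + A| over all 5-element sets is 2·5 − 1 = 9 (so min K = 9/5), attained only by arithmetic progressions.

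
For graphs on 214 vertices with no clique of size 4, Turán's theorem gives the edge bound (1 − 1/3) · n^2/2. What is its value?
Turán density bound = (2/3) · 214^2/2 = 45796/3 ≈ 15265.3333

Turán's theorem: ex(n, K_{r+1}) is achieved by the complete r-partite Turán graph T(n, r) with parts as balanced as possible, and is at most (1 − 1/r) · n^2/2. For r = 3, n = 214: the density bound is (2/3) · 45796/2 = 45796/3 ≈ 15265.3333. The integer-valued extremum is e(T(214, 3)) = 15265, which is strictly less than the density bound 45796/3 since 3 ∤ 214 (the parts of T(214, 3) cannot all be equal).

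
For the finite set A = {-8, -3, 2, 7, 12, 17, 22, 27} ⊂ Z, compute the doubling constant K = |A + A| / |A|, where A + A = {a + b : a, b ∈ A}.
K = |A + A| / |A| = 15/8

Enumerate A + A = {a + b : a, b ∈ A}. With |A| = 8, there are |A|^2 = 64 ordered sum pairs; collecting distinct values, A + A = {-16, -11, -6, -1, 4, 9, 14, 19, 24, 29, 34, 39, 44, 49, 54}, so |A + A| = 15. Thus K = 15/8. Here |A + A| = 2|A| − 1 = 15, the minimum possible — so K = 15/8 is minimal, which holds iff A is an arithmetic progression.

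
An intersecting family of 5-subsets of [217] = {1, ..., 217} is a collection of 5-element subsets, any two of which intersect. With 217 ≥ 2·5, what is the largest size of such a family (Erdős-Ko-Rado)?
max |F| = C(216, 4) = 88201170

The Erdős-Ko-Rado theorem states: for n ≥ 2k, an intersecting family of k-subsets of an n-element set has size at most C(n − 1, k − 1), with equality for 'star' families {A ⊆ [n] : |A| = k, i ∈ A} (fix an element i). For n = 217, k = 5: C(216, 4) = 88201170.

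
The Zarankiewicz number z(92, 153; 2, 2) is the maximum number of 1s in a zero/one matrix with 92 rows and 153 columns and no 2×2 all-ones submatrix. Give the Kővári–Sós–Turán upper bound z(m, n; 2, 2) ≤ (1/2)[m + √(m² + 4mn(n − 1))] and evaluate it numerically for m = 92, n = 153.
z(92, 153; 2, 2) ≤ (1/2)[92 + √(92² + 4·92·153·152)] = (1/2)[92 + √8566672] = 1509.4439

Kővári–Sós–Turán: let r_1, ..., r_92 be the row sums and z = Σ r_i the total number of 1s. Each pair of columns can share at most one row with both entries 1 (else a 2×2 all-ones block appears), so Σ_i C(r_i, 2) ≤ C(153, 2) = 11628. By convexity Σ_i C(r_i, 2) ≥ 92·C(z/92, 2) = z(z − 92)/(2·92), giving z² − 92z − 92·153·152 ≤ 0 and hence z ≤ (1/2)[92 + √(8464 + 4·2139552)] = (1/2)[92 + √8566672] ≈ (1/2)(92 + 2926.8878) = 1509.4439.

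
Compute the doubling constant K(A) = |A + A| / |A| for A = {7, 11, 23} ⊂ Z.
K = |A + A| / |A| = 6/3 = 2

Enumerate A + A = {a + b : a, b ∈ A}. With |A| = 3, there are |A|^2 = 9 ordered sum pairs; collecting distinct values, A + A = {14, 18, 22, 30, 34, 46}, so |A + A| = 6. Thus K = 6/3 = 2. For comparison, the minimum possible |A + A| over all 3-element sets is 2·3 − 1 = 5 (so min K = 5/3), attained only by arithmetic progressions.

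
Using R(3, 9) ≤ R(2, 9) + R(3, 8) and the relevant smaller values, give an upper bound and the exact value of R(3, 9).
R(3, 9) ≤ R(2, 9) + R(3, 8) = 9 + 28 = 37; exact value R(3, 9) = 36.

The Erdős–Szekeres recurrence R(r, s) ≤ R(r−1, s) + R(r, s−1) applied to (r, s) = (3, 9) gives
  R(3, 9) ≤ R(2, 9) + R(3, 8) = 9 + 28 = 37.
(Recall R(2, k) = k and R is symmetric.) The recurrence is not tight here (it gives 37, but the exact value is R(3, 9) = 36); the tight upper bound requires a sharper argument than the simple recurrence, combined with a lower-bound construction on K_{35}.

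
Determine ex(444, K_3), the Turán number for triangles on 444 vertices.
ex(444, K_3) = ⌊444^2/4⌋ = 49284

Mantel (1907): a triangle-free graph on n vertices has at most ⌊n^2/4⌋ edges, with equality for the complete bipartite graph K_{⌊n/2⌋, ⌈n/2⌉}. For n = 444: ⌊444^2/4⌋ = ⌊197136/4⌋ = 49284. The extremal graph is K_{222, 222}, which has 222·222 = 49284 edges.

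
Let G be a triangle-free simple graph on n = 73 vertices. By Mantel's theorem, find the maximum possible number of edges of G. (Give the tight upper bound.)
ex(73, K_3) = ⌊73^2/4⌋ = 1332

Mantel (1907): a triangle-free graph on n vertices has at most ⌊n^2/4⌋ edges, with equality for the complete bipartite graph K_{⌊n/2⌋, ⌈n/2⌉}. For n = 73: ⌊73^2/4⌋ = ⌊5329/4⌋ = 1332. The extremal graph is K_{36, 37}, which has 36·37 = 1332 edges.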